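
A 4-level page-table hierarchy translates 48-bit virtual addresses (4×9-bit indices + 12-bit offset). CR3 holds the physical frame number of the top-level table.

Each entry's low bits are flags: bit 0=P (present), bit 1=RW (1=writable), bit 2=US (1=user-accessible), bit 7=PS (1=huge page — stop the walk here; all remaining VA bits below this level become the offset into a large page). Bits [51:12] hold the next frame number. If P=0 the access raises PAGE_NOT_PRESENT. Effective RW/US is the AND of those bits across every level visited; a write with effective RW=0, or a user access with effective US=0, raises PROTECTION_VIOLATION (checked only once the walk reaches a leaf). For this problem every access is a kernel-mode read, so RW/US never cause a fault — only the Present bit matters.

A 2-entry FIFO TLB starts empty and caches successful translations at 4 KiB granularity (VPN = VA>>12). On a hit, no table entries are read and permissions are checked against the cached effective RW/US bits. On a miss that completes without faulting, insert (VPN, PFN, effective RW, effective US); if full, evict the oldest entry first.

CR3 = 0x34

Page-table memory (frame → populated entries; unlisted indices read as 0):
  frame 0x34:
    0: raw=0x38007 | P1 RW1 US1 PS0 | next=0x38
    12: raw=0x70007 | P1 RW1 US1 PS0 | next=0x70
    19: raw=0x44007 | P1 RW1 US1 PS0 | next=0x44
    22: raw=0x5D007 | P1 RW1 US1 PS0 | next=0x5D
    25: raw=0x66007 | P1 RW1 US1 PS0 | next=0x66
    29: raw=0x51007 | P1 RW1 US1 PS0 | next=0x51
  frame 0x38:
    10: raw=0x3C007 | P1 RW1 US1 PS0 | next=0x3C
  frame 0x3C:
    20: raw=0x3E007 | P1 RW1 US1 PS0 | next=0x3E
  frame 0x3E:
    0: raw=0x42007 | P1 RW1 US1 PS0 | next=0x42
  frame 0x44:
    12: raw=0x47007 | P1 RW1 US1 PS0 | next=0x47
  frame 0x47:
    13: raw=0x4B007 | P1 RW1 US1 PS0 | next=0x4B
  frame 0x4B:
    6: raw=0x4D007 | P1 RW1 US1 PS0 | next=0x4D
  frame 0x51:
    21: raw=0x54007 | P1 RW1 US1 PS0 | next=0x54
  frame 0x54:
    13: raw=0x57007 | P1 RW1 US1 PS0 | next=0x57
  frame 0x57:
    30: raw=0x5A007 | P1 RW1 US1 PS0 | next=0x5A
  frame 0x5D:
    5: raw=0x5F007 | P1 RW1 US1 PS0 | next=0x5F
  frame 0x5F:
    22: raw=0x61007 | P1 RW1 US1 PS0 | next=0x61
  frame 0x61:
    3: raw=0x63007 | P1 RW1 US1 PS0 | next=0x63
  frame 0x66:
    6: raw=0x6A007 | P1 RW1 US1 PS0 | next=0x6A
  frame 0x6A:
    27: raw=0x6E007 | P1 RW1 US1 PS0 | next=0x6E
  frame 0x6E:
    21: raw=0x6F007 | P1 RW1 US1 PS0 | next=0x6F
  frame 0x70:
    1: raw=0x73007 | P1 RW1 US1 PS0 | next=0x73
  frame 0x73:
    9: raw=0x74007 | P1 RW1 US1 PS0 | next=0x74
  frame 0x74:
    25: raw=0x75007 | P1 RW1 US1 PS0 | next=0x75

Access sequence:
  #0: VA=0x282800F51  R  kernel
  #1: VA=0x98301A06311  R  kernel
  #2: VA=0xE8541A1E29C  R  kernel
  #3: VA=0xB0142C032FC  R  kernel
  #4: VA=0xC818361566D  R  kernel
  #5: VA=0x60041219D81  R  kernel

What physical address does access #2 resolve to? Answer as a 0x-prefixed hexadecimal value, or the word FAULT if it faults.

Walk each access:
#0 VA=0x282800F51 (r,kernel):
  [0] read 0x34 idx=0: raw=0x38007 flags P=1 W=1 U=1 S=0
  [1] read 0x38 idx=10: raw=0x3C007 flags P=1 W=1 U=1 S=0
  [2] read 0x3C idx=20: raw=0x3E007 flags P=1 W=1 U=1 S=0
  [3] read 0x3E idx=0: raw=0x42007 flags P=1 W=1 U=1 S=0
  → PA=0x42F51  (4 entries read)
#1 VA=0x98301A06311 (r,kernel):
  [0] read 0x34 idx=19: raw=0x44007 flags P=1 W=1 U=1 S=0
  [1] read 0x44 idx=12: raw=0x47007 flags P=1 W=1 U=1 S=0
  [2] read 0x47 idx=13: raw=0x4B007 flags P=1 W=1 U=1 S=0
  [3] read 0x4B idx=6: raw=0x4D007 flags P=1 W=1 U=1 S=0
  → PA=0x4D311  (4 entries read)
#2 VA=0xE8541A1E29C (r,kernel):
  [0] read 0x34 idx=29: raw=0x51007 flags P=1 W=1 U=1 S=0
  [1] read 0x51 idx=21: raw=0x54007 flags P=1 W=1 U=1 S=0
  [2] read 0x54 idx=13: raw=0x57007 flags P=1 W=1 U=1 S=0
  [3] read 0x57 idx=30: raw=0x5A007 flags P=1 W=1 U=1 S=0
  → PA=0x5A29C  (4 entries read)
#3 VA=0xB0142C032FC (r,kernel):
  [0] read 0x34 idx=22: raw=0x5D007 flags P=1 W=1 U=1 S=0
  [1] read 0x5D idx=5: raw=0x5F007 flags P=1 W=1 U=1 S=0
  [2] read 0x5F idx=22: raw=0x61007 flags P=1 W=1 U=1 S=0
  [3] read 0x61 idx=3: raw=0x63007 flags P=1 W=1 U=1 S=0
  → PA=0x632FC  (4 entries read)
#4 VA=0xC818361566D (r,kernel):
  [0] read 0x34 idx=25: raw=0x66007 flags P=1 W=1 U=1 S=0
  [1] read 0x66 idx=6: raw=0x6A007 flags P=1 W=1 U=1 S=0
  [2] read 0x6A idx=27: raw=0x6E007 flags P=1 W=1 U=1 S=0
  [3] read 0x6E idx=21: raw=0x6F007 flags P=1 W=1 U=1 S=0
  → PA=0x6F66D  (4 entries read)
#5 VA=0x60041219D81 (r,kernel):
  [0] read 0x34 idx=12: raw=0x70007 flags P=1 W=1 U=1 S=0
  [1] read 0x70 idx=1: raw=0x73007 flags P=1 W=1 U=1 S=0
  [2] read 0x73 idx=9: raw=0x74007 flags P=1 W=1 U=1 S=0
  [3] read 0x74 idx=25: raw=0x75007 flags P=1 W=1 U=1 S=0
  → PA=0x75D81  (4 entries read)

Access #2 PA: 0x5A29C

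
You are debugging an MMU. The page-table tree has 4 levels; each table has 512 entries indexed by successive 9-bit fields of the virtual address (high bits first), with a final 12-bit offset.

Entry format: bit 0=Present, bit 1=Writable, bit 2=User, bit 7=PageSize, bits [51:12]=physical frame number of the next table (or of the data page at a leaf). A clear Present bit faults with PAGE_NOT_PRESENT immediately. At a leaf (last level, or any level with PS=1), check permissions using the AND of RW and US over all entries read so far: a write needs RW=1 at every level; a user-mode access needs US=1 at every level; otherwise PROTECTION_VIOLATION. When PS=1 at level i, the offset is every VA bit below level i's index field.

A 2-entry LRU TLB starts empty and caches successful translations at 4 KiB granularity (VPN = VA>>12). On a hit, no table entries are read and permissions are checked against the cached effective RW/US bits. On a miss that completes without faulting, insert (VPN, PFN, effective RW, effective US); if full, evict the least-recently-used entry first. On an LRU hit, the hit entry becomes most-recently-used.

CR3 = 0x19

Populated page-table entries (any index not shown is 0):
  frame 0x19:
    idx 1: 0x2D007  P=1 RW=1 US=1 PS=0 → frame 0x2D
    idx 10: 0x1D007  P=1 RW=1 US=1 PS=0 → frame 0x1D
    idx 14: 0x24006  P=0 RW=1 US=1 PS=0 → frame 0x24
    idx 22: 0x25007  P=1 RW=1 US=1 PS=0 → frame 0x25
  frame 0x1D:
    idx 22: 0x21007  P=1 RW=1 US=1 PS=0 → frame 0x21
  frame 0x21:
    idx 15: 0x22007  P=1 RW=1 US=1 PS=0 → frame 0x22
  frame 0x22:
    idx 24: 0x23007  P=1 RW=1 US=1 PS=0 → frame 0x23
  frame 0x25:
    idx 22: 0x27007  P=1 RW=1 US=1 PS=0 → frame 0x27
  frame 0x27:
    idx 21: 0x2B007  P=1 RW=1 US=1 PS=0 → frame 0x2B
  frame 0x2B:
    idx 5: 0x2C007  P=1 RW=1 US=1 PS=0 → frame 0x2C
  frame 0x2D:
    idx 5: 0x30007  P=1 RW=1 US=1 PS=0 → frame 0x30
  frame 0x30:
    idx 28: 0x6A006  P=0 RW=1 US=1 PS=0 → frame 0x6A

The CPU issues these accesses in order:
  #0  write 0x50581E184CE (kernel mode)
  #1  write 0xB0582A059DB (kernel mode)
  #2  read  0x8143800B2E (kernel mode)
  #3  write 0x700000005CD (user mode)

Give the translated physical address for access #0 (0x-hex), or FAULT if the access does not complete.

Walk each access:
#0 VA=0x50581E184CE (w,kernel):
  L0 @0x19[10] → 0x1D007  P=1,RW=1,US=1,PS=0
  L1 @0x1D[22] → 0x21007  P=1,RW=1,US=1,PS=0
  L2 @0x21[15] → 0x22007  P=1,RW=1,US=1,PS=0
  L3 @0x22[24] → 0x23007  P=1,RW=1,US=1,PS=0
  ✓ 0x234CE  — 4 lookups
#1 VA=0xB0582A059DB (w,kernel):
  L0 @0x19[22] → 0x25007  P=1,RW=1,US=1,PS=0
  L1 @0x25[22] → 0x27007  P=1,RW=1,US=1,PS=0
  L2 @0x27[21] → 0x2B007  P=1,RW=1,US=1,PS=0
  L3 @0x2B[5] → 0x2C007  P=1,RW=1,US=1,PS=0
  ✓ 0x2C9DB  — 4 lookups
#2 VA=0x8143800B2E (r,kernel):
  L0 @0x19[1] → 0x2D007  P=1,RW=1,US=1,PS=0
  L1 @0x2D[5] → 0x30007  P=1,RW=1,US=1,PS=0
  L2 @0x30[28] → 0x6A006  P=0,RW=1,US=1,PS=0
  ⇒ fault: PAGE_NOT_PRESENT  — 3 lookups
#3 VA=0x700000005CD (w,user):
  L0 @0x19[14] → 0x24006  P=0,RW=1,US=1,PS=0
  ⇒ fault: PAGE_NOT_PRESENT  — 1 lookups

Access #0 PA: 0x234CE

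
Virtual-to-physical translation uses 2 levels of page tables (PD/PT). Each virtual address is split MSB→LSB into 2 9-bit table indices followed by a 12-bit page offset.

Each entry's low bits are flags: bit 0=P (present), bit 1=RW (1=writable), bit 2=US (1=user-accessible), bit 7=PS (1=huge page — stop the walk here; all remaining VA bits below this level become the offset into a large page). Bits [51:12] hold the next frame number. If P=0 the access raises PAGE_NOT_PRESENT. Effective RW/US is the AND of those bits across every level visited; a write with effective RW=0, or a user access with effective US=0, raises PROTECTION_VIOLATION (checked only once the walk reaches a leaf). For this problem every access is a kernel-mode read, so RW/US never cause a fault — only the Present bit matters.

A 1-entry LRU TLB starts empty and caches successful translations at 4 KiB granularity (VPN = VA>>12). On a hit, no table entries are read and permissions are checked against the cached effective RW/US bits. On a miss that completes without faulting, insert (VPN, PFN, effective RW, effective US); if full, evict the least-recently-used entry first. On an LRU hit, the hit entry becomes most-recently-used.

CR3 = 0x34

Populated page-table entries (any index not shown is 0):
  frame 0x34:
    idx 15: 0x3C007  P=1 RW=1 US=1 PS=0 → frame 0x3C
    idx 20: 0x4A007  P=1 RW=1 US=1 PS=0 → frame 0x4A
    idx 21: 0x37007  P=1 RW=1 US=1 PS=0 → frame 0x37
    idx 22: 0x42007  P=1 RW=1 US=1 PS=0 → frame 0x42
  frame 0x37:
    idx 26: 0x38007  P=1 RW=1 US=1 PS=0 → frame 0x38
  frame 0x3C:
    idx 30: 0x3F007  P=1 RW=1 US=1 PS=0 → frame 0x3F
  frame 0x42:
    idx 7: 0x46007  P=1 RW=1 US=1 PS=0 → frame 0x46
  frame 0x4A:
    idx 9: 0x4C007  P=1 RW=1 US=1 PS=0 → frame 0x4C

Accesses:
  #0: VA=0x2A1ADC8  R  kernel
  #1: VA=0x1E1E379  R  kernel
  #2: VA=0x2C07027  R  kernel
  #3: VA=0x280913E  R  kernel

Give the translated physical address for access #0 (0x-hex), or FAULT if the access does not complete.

Trace:
#0 VA=0x2A1ADC8 (r,kernel):
  [0] read 0x34 idx=21: raw=0x37007 flags P=1 W=1 U=1 S=0
  [1] read 0x37 idx=26: raw=0x38007 flags P=1 W=1 U=1 S=0
  ✓ 0x38DC8  — 2 lookups
#1 VA=0x1E1E379 (r,kernel):
  [0] read 0x34 idx=15: raw=0x3C007 flags P=1 W=1 U=1 S=0
  [1] read 0x3C idx=30: raw=0x3F007 flags P=1 W=1 U=1 S=0
  ✓ 0x3F379  — 2 lookups
#2 VA=0x2C07027 (r,kernel):
  [0] read 0x34 idx=22: raw=0x42007 flags P=1 W=1 U=1 S=0
  [1] read 0x42 idx=7: raw=0x46007 flags P=1 W=1 U=1 S=0
  ✓ 0x46027  — 2 lookups
#3 VA=0x280913E (r,kernel):
  [0] read 0x34 idx=20: raw=0x4A007 flags P=1 W=1 U=1 S=0
  [1] read 0x4A idx=9: raw=0x4C007 flags P=1 W=1 U=1 S=0
  ✓ 0x4C13E  — 2 lookups

Access #0 PA: 0x38DC8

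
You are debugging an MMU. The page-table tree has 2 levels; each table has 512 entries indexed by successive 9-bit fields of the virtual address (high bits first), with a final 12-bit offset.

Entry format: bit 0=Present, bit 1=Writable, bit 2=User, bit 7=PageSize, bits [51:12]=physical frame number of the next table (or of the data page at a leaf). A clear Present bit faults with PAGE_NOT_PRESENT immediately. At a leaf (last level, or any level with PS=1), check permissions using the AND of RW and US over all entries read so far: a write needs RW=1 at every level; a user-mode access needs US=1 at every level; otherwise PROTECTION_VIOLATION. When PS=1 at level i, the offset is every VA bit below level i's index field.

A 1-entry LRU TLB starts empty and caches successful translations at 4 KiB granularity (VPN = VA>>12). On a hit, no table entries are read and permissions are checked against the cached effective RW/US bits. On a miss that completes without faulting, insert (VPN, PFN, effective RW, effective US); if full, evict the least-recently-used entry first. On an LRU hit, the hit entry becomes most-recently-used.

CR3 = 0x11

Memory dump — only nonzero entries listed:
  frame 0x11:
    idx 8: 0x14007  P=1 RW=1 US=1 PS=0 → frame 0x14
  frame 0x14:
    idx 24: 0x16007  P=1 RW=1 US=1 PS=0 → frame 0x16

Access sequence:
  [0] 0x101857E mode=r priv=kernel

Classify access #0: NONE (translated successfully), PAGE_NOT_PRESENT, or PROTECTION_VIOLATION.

Walk each access:
#0 VA=0x101857E (r,kernel):
  [0] read 0x11 idx=8: raw=0x14007 flags P=1 W=1 U=1 S=0
  [1] read 0x14 idx=24: raw=0x16007 flags P=1 W=1 U=1 S=0
  ⇒ phys 0x1657E  [2 reads]

Access #0 fault: NONE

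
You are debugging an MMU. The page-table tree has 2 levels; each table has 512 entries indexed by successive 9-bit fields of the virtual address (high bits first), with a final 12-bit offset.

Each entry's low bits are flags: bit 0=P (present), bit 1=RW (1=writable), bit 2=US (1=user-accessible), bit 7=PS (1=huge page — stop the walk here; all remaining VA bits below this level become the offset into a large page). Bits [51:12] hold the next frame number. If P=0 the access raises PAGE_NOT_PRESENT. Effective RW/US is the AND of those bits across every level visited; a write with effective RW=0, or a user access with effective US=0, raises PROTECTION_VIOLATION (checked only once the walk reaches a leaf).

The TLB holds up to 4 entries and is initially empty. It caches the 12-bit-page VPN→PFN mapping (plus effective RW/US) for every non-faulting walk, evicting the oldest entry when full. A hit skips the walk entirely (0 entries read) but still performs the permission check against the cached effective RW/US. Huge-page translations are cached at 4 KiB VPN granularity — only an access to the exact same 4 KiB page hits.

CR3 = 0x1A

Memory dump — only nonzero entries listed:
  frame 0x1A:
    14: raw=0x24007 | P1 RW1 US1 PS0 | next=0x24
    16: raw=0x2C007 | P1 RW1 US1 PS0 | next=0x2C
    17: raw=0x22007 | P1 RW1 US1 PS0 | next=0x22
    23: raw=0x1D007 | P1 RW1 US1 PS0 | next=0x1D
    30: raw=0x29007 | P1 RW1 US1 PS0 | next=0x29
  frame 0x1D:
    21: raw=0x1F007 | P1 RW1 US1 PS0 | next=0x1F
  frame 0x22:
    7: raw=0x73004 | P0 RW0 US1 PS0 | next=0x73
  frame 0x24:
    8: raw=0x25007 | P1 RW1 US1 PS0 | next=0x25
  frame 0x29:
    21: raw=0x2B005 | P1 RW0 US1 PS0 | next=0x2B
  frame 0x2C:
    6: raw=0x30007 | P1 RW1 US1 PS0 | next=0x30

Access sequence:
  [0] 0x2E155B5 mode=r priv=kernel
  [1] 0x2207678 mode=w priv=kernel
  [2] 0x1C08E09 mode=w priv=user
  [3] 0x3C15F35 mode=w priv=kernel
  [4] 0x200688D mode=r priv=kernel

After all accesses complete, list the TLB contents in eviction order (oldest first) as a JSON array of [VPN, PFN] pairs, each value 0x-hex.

Per-access translation:
#0 VA=0x2E155B5 (r,kernel):
  L0: frame=0x1A idx=23 entry=0x1D007 [P=1 RW=1 US=1 PS=0]
  L1: frame=0x1D idx=21 entry=0x1F007 [P=1 RW=1 US=1 PS=0]
  ⇒ phys 0x1F5B5  [2 reads]
#1 VA=0x2207678 (w,kernel):
  L0: frame=0x1A idx=17 entry=0x22007 [P=1 RW=1 US=1 PS=0]
  L1: frame=0x22 idx=7 entry=0x73004 [P=0 RW=0 US=1 PS=0]
  ✗ PAGE_NOT_PRESENT  [2 reads]
#2 VA=0x1C08E09 (w,user):
  L0: frame=0x1A idx=14 entry=0x24007 [P=1 RW=1 US=1 PS=0]
  L1: frame=0x24 idx=8 entry=0x25007 [P=1 RW=1 US=1 PS=0]
  ⇒ phys 0x25E09  [2 reads]
#3 VA=0x3C15F35 (w,kernel):
  L0: frame=0x1A idx=30 entry=0x29007 [P=1 RW=1 US=1 PS=0]
  L1: frame=0x29 idx=21 entry=0x2B005 [P=1 RW=0 US=1 PS=0]
  ✗ PROTECTION_VIOLATION  [2 reads]
#4 VA=0x200688D (r,kernel):
  L0: frame=0x1A idx=16 entry=0x2C007 [P=1 RW=1 US=1 PS=0]
  L1: frame=0x2C idx=6 entry=0x30007 [P=1 RW=1 US=1 PS=0]
  ⇒ phys 0x3088D  [2 reads]

TLB: [["0x2E15", "0x1F"], ["0x1C08", "0x25"], ["0x2006", "0x30"]]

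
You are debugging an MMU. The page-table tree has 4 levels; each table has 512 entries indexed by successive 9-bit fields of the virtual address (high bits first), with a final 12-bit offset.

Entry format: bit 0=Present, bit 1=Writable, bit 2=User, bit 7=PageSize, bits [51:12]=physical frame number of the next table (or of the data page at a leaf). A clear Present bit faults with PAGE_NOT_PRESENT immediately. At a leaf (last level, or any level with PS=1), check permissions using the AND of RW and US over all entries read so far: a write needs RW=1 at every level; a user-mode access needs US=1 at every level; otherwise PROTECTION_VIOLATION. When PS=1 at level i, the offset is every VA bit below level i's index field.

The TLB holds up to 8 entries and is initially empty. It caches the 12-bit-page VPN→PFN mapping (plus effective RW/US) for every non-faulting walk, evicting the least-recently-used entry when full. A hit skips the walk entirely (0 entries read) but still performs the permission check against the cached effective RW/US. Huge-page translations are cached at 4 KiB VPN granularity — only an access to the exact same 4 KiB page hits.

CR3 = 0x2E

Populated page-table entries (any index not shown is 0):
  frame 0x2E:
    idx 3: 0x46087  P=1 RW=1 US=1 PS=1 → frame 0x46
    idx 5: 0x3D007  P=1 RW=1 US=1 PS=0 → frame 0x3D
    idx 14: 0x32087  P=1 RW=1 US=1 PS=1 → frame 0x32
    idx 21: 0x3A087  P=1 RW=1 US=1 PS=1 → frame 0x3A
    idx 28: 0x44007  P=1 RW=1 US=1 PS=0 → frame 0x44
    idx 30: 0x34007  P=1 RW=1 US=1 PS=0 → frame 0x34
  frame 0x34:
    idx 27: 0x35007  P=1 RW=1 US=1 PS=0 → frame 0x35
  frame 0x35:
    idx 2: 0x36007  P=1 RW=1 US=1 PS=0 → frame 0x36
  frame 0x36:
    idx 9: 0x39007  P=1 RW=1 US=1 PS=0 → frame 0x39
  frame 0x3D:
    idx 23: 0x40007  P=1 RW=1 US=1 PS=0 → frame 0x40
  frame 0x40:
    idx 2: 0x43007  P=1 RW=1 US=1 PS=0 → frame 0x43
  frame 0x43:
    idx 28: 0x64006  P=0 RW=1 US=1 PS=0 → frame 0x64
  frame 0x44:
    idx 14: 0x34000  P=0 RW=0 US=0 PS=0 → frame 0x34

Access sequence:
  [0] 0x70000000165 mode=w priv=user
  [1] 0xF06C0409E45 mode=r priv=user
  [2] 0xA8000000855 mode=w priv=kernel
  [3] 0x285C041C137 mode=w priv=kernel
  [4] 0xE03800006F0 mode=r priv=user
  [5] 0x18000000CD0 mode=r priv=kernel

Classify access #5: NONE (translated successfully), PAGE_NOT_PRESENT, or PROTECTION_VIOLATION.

Trace:
#0 VA=0x70000000165 (w,user):
  lvl0: tbl 0x2E, slot 14 ⇒ 0x32087 (P1/RW1/US1/PS1)
  ✓ 0x32165 (huge @L0)  — 1 lookups
#1 VA=0xF06C0409E45 (r,user):
  lvl0: tbl 0x2E, slot 30 ⇒ 0x34007 (P1/RW1/US1/PS0)
  lvl1: tbl 0x34, slot 27 ⇒ 0x35007 (P1/RW1/US1/PS0)
  lvl2: tbl 0x35, slot 2 ⇒ 0x36007 (P1/RW1/US1/PS0)
  lvl3: tbl 0x36, slot 9 ⇒ 0x39007 (P1/RW1/US1/PS0)
  ✓ 0x39E45  — 4 lookups
#2 VA=0xA8000000855 (w,kernel):
  lvl0: tbl 0x2E, slot 21 ⇒ 0x3A087 (P1/RW1/US1/PS1)
  ✓ 0x3A855 (huge @L0)  — 1 lookups
#3 VA=0x285C041C137 (w,kernel):
  lvl0: tbl 0x2E, slot 5 ⇒ 0x3D007 (P1/RW1/US1/PS0)
  lvl1: tbl 0x3D, slot 23 ⇒ 0x40007 (P1/RW1/US1/PS0)
  lvl2: tbl 0x40, slot 2 ⇒ 0x43007 (P1/RW1/US1/PS0)
  lvl3: tbl 0x43, slot 28 ⇒ 0x64006 (P0/RW1/US1/PS0)
  → PAGE_NOT_PRESENT  (4 entries read)
#4 VA=0xE03800006F0 (r,user):
  lvl0: tbl 0x2E, slot 28 ⇒ 0x44007 (P1/RW1/US1/PS0)
  lvl1: tbl 0x44, slot 14 ⇒ 0x34000 (P0/RW0/US0/PS0)
  → PAGE_NOT_PRESENT  (2 entries read)
#5 VA=0x18000000CD0 (r,kernel):
  lvl0: tbl 0x2E, slot 3 ⇒ 0x46087 (P1/RW1/US1/PS1)
  ✓ 0x46CD0 (huge @L0)  — 1 lookups

Access #5 fault: NONE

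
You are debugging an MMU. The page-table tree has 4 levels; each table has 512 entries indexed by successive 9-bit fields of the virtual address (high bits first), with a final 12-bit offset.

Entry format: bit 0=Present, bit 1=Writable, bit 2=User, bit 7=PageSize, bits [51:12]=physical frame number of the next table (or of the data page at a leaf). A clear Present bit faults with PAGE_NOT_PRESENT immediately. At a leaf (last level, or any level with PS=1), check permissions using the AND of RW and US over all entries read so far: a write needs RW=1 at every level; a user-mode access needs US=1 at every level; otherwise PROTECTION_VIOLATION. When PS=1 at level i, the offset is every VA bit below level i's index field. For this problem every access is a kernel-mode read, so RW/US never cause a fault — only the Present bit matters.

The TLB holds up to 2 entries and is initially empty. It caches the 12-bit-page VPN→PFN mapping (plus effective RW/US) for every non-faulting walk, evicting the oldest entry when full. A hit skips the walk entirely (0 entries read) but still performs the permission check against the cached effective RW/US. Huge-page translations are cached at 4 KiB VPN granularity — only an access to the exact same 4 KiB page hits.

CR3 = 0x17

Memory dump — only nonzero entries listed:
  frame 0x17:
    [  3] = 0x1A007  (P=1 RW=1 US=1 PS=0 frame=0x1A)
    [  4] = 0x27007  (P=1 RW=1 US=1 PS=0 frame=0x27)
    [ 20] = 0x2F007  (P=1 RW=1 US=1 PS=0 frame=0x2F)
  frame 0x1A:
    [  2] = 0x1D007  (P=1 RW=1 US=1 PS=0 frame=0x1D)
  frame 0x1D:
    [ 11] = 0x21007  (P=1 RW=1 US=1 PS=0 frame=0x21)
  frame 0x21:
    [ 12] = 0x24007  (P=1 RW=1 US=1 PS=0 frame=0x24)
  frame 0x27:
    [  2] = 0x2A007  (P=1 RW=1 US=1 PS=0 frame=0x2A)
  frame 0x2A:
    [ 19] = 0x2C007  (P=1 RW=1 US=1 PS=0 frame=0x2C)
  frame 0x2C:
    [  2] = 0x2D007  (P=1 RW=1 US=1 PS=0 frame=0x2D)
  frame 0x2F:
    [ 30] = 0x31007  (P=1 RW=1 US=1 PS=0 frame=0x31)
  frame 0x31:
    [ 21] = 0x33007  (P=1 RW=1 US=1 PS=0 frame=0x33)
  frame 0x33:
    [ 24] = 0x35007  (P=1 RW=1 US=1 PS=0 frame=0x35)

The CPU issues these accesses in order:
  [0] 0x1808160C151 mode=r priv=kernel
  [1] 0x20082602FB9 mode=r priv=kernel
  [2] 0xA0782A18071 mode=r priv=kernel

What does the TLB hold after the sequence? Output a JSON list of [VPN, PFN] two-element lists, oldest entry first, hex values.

Per-access translation:
#0 VA=0x1808160C151 (r,kernel):
  lvl0: tbl 0x17, slot 3 ⇒ 0x1A007 (P1/RW1/US1/PS0)
  lvl1: tbl 0x1A, slot 2 ⇒ 0x1D007 (P1/RW1/US1/PS0)
  lvl2: tbl 0x1D, slot 11 ⇒ 0x21007 (P1/RW1/US1/PS0)
  lvl3: tbl 0x21, slot 12 ⇒ 0x24007 (P1/RW1/US1/PS0)
  ✓ 0x24151  — 4 lookups
#1 VA=0x20082602FB9 (r,kernel):
  lvl0: tbl 0x17, slot 4 ⇒ 0x27007 (P1/RW1/US1/PS0)
  lvl1: tbl 0x27, slot 2 ⇒ 0x2A007 (P1/RW1/US1/PS0)
  lvl2: tbl 0x2A, slot 19 ⇒ 0x2C007 (P1/RW1/US1/PS0)
  lvl3: tbl 0x2C, slot 2 ⇒ 0x2D007 (P1/RW1/US1/PS0)
  ✓ 0x2DFB9  — 4 lookups
#2 VA=0xA0782A18071 (r,kernel):
  lvl0: tbl 0x17, slot 20 ⇒ 0x2F007 (P1/RW1/US1/PS0)
  lvl1: tbl 0x2F, slot 30 ⇒ 0x31007 (P1/RW1/US1/PS0)
  lvl2: tbl 0x31, slot 21 ⇒ 0x33007 (P1/RW1/US1/PS0)
  lvl3: tbl 0x33, slot 24 ⇒ 0x35007 (P1/RW1/US1/PS0)
  ✓ 0x35071  — 4 lookups

TLB: [["0x20082602", "0x2D"], ["0xA0782A18", "0x35"]]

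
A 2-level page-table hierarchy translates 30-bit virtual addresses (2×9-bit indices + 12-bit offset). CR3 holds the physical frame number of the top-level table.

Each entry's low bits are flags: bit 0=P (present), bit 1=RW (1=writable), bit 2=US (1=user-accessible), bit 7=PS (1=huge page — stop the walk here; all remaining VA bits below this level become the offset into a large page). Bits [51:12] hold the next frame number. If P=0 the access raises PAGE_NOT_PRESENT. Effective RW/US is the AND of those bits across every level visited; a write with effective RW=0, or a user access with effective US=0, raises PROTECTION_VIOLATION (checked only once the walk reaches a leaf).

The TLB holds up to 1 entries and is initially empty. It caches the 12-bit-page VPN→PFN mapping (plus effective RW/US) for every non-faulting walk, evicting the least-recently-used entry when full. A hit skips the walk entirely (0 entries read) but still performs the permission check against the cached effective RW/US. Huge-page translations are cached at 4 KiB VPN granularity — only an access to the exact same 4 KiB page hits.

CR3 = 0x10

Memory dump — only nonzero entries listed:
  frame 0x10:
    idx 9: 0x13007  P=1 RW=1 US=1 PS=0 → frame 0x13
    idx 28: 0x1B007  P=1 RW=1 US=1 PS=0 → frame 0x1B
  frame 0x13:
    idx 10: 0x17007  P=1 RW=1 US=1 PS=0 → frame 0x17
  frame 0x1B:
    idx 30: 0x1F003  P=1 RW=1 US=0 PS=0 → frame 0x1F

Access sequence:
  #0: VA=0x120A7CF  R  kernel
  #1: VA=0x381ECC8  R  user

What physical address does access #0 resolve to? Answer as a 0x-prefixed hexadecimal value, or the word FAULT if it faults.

Walk each access:
#0 VA=0x120A7CF (r,kernel):
  L0: frame=0x10 idx=9 entry=0x13007 [P=1 RW=1 US=1 PS=0]
  L1: frame=0x13 idx=10 entry=0x17007 [P=1 RW=1 US=1 PS=0]
  ✓ 0x177CF  — 2 lookups
#1 VA=0x381ECC8 (r,user):
  L0: frame=0x10 idx=28 entry=0x1B007 [P=1 RW=1 US=1 PS=0]
  L1: frame=0x1B idx=30 entry=0x1F003 [P=1 RW=1 US=0 PS=0]
  ✗ PROTECTION_VIOLATION  [2 reads]

Access #0 PA: 0x177CF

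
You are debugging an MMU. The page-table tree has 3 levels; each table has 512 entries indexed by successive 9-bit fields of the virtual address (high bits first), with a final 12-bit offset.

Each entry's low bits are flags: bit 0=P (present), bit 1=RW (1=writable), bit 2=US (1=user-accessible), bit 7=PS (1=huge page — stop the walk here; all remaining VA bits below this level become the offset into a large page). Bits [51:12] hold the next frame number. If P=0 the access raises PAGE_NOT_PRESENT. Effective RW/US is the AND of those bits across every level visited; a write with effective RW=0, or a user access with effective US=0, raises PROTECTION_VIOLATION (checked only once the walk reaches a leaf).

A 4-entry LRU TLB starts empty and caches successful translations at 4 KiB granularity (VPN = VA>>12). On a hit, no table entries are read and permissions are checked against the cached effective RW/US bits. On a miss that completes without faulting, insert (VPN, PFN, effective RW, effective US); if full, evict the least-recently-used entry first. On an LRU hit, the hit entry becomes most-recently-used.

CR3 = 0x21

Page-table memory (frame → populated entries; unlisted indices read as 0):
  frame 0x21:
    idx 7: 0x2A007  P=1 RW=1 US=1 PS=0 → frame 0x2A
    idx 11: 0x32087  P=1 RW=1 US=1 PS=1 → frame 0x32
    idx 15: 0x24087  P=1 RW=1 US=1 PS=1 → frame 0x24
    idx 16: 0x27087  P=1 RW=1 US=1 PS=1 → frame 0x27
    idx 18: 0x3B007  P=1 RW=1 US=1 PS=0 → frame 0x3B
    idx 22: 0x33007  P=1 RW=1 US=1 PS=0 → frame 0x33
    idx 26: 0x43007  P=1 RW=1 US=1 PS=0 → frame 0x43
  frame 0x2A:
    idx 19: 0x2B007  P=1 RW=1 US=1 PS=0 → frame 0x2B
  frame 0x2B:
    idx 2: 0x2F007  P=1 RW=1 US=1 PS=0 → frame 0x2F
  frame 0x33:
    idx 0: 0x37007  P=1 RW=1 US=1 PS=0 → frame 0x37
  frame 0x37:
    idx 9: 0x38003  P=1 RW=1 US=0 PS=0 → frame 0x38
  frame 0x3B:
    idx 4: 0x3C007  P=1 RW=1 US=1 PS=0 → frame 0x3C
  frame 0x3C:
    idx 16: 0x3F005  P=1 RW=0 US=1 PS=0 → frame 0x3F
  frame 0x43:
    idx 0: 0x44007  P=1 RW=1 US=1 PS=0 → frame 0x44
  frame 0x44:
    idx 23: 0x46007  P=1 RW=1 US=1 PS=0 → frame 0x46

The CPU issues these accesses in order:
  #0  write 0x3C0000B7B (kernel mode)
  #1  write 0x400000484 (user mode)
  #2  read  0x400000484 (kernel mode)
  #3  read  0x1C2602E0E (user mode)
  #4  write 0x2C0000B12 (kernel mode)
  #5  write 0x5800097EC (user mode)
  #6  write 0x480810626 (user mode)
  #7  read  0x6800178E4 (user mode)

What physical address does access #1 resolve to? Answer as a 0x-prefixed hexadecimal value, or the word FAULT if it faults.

Per-access translation:
#0 VA=0x3C0000B7B (w,kernel):
  [0] read 0x21 idx=15: raw=0x24087 flags P=1 W=1 U=1 S=1
  → PA=0x24B7B (huge @L0)  (1 entries read)
#1 VA=0x400000484 (w,user):
  [0] read 0x21 idx=16: raw=0x27087 flags P=1 W=1 U=1 S=1
  → PA=0x27484 (huge @L0)  (1 entries read)
#2 VA=0x400000484 (r,kernel):
  TLB hit vpn=0x400000 → PA=0x27484
#3 VA=0x1C2602E0E (r,user):
  [0] read 0x21 idx=7: raw=0x2A007 flags P=1 W=1 U=1 S=0
  [1] read 0x2A idx=19: raw=0x2B007 flags P=1 W=1 U=1 S=0
  [2] read 0x2B idx=2: raw=0x2F007 flags P=1 W=1 U=1 S=0
  → PA=0x2FE0E  (3 entries read)
#4 VA=0x2C0000B12 (w,kernel):
  [0] read 0x21 idx=11: raw=0x32087 flags P=1 W=1 U=1 S=1
  → PA=0x32B12 (huge @L0)  (1 entries read)
#5 VA=0x5800097EC (w,user):
  [0] read 0x21 idx=22: raw=0x33007 flags P=1 W=1 U=1 S=0
  [1] read 0x33 idx=0: raw=0x37007 flags P=1 W=1 U=1 S=0
  [2] read 0x37 idx=9: raw=0x38003 flags P=1 W=1 U=0 S=0
  → PROTECTION_VIOLATION  (3 entries read)
#6 VA=0x480810626 (w,user):
  [0] read 0x21 idx=18: raw=0x3B007 flags P=1 W=1 U=1 S=0
  [1] read 0x3B idx=4: raw=0x3C007 flags P=1 W=1 U=1 S=0
  [2] read 0x3C idx=16: raw=0x3F005 flags P=1 W=0 U=1 S=0
  → PROTECTION_VIOLATION  (3 entries read)
#7 VA=0x6800178E4 (r,user):
  [0] read 0x21 idx=26: raw=0x43007 flags P=1 W=1 U=1 S=0
  [1] read 0x43 idx=0: raw=0x44007 flags P=1 W=1 U=1 S=0
  [2] read 0x44 idx=23: raw=0x46007 flags P=1 W=1 U=1 S=0
  → PA=0x468E4  (3 entries read)

Access #1 PA: 0x27484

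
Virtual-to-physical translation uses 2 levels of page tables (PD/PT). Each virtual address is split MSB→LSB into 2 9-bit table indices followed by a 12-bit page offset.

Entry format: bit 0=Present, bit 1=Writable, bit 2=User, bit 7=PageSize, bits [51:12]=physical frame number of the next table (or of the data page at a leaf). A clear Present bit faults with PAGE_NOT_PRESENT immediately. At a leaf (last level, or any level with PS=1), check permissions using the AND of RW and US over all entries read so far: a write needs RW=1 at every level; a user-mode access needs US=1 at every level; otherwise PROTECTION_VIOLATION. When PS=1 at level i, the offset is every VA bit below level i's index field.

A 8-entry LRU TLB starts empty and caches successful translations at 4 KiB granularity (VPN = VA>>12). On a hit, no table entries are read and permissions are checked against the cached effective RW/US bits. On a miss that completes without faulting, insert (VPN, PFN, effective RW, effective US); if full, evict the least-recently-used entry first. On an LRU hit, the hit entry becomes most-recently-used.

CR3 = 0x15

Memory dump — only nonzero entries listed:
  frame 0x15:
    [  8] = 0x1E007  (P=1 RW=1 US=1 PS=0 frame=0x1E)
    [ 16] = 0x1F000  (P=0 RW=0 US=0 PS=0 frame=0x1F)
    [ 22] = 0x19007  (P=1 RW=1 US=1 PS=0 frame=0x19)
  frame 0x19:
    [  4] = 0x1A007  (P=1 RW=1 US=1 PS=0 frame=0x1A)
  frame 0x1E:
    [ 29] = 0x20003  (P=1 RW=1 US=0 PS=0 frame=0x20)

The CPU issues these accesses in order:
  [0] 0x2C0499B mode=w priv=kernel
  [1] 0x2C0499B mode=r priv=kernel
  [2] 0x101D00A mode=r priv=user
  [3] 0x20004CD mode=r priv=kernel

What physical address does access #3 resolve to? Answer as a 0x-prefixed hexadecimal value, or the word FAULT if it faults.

Walk each access:
#0 VA=0x2C0499B (w,kernel):
  [0] read 0x15 idx=22: raw=0x19007 flags P=1 W=1 U=1 S=0
  [1] read 0x19 idx=4: raw=0x1A007 flags P=1 W=1 U=1 S=0
  → PA=0x1A99B  (2 entries read)
#1 VA=0x2C0499B (r,kernel):
  TLB hit vpn=0x2C04 → PA=0x1A99B
#2 VA=0x101D00A (r,user):
  [0] read 0x15 idx=8: raw=0x1E007 flags P=1 W=1 U=1 S=0
  [1] read 0x1E idx=29: raw=0x20003 flags P=1 W=1 U=0 S=0
  ⇒ fault: PROTECTION_VIOLATION  — 2 lookups
#3 VA=0x20004CD (r,kernel):
  [0] read 0x15 idx=16: raw=0x1F000 flags P=0 W=0 U=0 S=0
  ⇒ fault: PAGE_NOT_PRESENT  — 1 lookups

Access #3 PA: FAULT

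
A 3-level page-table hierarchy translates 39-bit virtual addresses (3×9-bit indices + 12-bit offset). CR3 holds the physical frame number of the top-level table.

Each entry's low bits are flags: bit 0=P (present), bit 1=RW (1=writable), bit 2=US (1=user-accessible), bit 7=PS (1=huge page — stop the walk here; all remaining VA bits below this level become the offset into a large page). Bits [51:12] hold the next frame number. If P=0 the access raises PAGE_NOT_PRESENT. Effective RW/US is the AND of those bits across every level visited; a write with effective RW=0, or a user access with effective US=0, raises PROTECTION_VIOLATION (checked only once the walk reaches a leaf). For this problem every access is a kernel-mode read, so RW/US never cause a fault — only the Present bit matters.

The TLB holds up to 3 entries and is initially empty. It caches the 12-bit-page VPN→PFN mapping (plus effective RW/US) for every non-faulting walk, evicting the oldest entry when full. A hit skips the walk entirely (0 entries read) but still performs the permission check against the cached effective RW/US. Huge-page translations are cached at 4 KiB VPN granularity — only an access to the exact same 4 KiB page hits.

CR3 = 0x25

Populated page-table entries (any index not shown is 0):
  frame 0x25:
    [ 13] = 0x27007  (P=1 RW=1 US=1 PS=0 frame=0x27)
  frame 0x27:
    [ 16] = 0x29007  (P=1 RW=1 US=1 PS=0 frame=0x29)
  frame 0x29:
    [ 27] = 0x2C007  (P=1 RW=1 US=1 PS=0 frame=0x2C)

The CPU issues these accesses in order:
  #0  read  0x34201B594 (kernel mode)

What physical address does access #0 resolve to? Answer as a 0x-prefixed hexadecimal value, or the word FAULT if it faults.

Walk each access:
#0 VA=0x34201B594 (r,kernel):
  L0 @0x25[13] → 0x27007  P=1,RW=1,US=1,PS=0
  L1 @0x27[16] → 0x29007  P=1,RW=1,US=1,PS=0
  L2 @0x29[27] → 0x2C007  P=1,RW=1,US=1,PS=0
  → PA=0x2C594  (3 entries read)

Access #0 PA: 0x2C594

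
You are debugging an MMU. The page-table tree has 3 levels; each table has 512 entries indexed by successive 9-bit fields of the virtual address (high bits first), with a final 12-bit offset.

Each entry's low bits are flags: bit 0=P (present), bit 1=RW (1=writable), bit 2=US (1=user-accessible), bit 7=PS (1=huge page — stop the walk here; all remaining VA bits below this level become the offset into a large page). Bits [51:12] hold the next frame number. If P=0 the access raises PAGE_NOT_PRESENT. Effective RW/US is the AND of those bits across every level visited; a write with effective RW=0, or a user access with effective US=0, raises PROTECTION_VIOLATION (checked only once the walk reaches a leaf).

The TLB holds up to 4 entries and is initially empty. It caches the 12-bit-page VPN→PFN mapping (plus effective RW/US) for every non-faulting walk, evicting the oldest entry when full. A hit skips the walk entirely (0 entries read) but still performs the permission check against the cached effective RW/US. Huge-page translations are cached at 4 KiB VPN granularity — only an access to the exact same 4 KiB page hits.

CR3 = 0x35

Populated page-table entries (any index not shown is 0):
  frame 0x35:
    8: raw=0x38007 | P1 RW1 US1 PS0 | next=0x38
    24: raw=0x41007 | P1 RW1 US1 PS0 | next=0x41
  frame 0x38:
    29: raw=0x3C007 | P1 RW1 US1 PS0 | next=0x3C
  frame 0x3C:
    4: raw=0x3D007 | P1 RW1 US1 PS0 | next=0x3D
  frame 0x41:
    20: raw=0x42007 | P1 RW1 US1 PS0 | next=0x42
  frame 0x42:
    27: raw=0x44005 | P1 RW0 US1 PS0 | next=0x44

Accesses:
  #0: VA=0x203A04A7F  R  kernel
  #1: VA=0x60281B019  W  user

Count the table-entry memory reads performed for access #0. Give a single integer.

Walk each access:
#0 VA=0x203A04A7F (r,kernel):
  [0] read 0x35 idx=8: raw=0x38007 flags P=1 W=1 U=1 S=0
  [1] read 0x38 idx=29: raw=0x3C007 flags P=1 W=1 U=1 S=0
  [2] read 0x3C idx=4: raw=0x3D007 flags P=1 W=1 U=1 S=0
  ⇒ phys 0x3DA7F  [3 reads]
#1 VA=0x60281B019 (w,user):
  [0] read 0x35 idx=24: raw=0x41007 flags P=1 W=1 U=1 S=0
  [1] read 0x41 idx=20: raw=0x42007 flags P=1 W=1 U=1 S=0
  [2] read 0x42 idx=27: raw=0x44005 flags P=1 W=0 U=1 S=0
  ⇒ fault: PROTECTION_VIOLATION  — 3 lookups

Entries read for #0: 3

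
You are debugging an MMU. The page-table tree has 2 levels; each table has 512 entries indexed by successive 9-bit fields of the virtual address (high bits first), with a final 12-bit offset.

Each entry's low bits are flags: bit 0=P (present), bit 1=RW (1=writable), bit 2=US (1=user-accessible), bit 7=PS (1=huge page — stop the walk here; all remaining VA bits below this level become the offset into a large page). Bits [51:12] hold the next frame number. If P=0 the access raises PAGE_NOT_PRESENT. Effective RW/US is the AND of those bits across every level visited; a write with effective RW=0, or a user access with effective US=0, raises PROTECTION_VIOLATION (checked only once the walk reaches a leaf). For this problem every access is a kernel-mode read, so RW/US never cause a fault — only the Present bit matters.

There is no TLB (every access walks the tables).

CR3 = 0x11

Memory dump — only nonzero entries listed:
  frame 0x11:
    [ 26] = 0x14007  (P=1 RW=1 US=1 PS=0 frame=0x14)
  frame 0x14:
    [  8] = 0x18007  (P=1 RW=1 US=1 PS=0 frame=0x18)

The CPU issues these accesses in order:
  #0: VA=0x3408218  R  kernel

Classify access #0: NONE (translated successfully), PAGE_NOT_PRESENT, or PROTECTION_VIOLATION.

Walk each access:
#0 VA=0x3408218 (r,kernel):
  lvl0: tbl 0x11, slot 26 ⇒ 0x14007 (P1/RW1/US1/PS0)
  lvl1: tbl 0x14, slot 8 ⇒ 0x18007 (P1/RW1/US1/PS0)
  ✓ 0x18218  — 2 lookups

Access #0 fault: NONE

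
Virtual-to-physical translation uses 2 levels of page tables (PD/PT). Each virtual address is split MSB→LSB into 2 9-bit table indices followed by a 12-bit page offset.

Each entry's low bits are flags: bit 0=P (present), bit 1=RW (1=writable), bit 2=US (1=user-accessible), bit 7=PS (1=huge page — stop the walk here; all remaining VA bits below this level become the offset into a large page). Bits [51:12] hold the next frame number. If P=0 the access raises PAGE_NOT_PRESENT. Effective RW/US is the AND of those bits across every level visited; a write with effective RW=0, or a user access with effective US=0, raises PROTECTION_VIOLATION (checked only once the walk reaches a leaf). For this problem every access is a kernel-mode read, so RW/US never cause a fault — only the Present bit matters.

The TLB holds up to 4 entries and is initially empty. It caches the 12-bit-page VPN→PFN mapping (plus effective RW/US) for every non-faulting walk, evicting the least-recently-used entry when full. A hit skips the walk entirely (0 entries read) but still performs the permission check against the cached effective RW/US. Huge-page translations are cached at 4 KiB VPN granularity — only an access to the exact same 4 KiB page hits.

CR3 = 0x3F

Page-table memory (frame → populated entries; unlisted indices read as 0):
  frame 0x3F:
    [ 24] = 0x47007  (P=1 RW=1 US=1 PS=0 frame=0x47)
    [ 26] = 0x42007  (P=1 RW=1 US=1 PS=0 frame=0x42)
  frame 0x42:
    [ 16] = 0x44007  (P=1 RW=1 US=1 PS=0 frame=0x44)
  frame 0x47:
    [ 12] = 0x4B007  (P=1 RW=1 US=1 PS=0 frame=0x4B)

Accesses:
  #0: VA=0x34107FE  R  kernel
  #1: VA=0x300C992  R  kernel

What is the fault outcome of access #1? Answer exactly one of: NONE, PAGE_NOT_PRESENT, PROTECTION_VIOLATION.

Per-access translation:
#0 VA=0x34107FE (r,kernel):
  lvl0: tbl 0x3F, slot 26 ⇒ 0x42007 (P1/RW1/US1/PS0)
  lvl1: tbl 0x42, slot 16 ⇒ 0x44007 (P1/RW1/US1/PS0)
  ✓ 0x447FE  — 2 lookups
#1 VA=0x300C992 (r,kernel):
  lvl0: tbl 0x3F, slot 24 ⇒ 0x47007 (P1/RW1/US1/PS0)
  lvl1: tbl 0x47, slot 12 ⇒ 0x4B007 (P1/RW1/US1/PS0)
  ✓ 0x4B992  — 2 lookups

Access #1 fault: NONE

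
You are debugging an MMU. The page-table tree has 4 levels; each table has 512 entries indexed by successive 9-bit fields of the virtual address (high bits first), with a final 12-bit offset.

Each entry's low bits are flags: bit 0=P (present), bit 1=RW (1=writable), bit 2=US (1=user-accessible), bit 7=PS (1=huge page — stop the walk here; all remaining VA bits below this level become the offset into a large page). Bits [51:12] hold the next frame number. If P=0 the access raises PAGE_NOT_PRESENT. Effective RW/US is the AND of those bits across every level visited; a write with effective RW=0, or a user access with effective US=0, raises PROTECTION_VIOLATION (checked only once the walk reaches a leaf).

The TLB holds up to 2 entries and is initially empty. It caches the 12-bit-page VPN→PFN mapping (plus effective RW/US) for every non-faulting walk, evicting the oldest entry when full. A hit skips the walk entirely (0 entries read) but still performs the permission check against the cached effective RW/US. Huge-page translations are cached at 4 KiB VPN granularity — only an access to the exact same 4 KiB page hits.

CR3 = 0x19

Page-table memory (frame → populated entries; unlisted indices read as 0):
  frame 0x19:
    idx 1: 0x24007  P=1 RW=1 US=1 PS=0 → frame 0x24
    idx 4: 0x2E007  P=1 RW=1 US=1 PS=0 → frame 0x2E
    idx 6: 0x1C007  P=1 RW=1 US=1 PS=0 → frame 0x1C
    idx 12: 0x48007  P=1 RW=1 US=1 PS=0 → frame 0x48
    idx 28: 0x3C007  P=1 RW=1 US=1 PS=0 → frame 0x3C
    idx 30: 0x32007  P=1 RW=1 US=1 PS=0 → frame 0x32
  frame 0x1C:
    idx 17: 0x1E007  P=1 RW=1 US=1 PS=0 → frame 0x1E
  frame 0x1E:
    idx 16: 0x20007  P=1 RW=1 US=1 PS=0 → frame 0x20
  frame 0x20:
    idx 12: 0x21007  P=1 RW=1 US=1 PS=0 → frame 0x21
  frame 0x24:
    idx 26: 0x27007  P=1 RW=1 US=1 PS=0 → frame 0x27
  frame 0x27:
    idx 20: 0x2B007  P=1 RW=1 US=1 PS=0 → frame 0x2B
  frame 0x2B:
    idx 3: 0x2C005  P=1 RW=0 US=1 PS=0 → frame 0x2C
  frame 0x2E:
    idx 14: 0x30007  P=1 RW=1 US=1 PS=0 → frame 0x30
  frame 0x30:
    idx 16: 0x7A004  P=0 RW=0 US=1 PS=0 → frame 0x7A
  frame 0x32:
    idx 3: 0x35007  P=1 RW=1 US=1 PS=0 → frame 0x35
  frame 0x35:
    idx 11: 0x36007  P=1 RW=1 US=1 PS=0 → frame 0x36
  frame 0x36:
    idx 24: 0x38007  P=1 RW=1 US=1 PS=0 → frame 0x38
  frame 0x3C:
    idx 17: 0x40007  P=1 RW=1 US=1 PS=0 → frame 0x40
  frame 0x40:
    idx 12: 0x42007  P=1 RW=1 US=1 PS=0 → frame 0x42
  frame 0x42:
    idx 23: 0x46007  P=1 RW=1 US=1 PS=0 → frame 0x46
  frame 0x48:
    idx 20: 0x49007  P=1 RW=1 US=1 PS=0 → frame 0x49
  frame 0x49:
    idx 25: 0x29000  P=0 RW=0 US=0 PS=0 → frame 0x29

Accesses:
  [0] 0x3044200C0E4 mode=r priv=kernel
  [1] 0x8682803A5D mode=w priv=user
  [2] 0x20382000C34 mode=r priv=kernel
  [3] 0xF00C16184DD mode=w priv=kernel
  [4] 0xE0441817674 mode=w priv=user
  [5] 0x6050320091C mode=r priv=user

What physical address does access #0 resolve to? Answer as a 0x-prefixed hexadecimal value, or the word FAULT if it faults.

Per-access translation:
#0 VA=0x3044200C0E4 (r,kernel):
  [0] read 0x19 idx=6: raw=0x1C007 flags P=1 W=1 U=1 S=0
  [1] read 0x1C idx=17: raw=0x1E007 flags P=1 W=1 U=1 S=0
  [2] read 0x1E idx=16: raw=0x20007 flags P=1 W=1 U=1 S=0
  [3] read 0x20 idx=12: raw=0x21007 flags P=1 W=1 U=1 S=0
  ✓ 0x210E4  — 4 lookups
#1 VA=0x8682803A5D (w,user):
  [0] read 0x19 idx=1: raw=0x24007 flags P=1 W=1 U=1 S=0
  [1] read 0x24 idx=26: raw=0x27007 flags P=1 W=1 U=1 S=0
  [2] read 0x27 idx=20: raw=0x2B007 flags P=1 W=1 U=1 S=0
  [3] read 0x2B idx=3: raw=0x2C005 flags P=1 W=0 U=1 S=0
  ✗ PROTECTION_VIOLATION  [4 reads]
#2 VA=0x20382000C34 (r,kernel):
  [0] read 0x19 idx=4: raw=0x2E007 flags P=1 W=1 U=1 S=0
  [1] read 0x2E idx=14: raw=0x30007 flags P=1 W=1 U=1 S=0
  [2] read 0x30 idx=16: raw=0x7A004 flags P=0 W=0 U=1 S=0
  ✗ PAGE_NOT_PRESENT  [3 reads]
#3 VA=0xF00C16184DD (w,kernel):
  [0] read 0x19 idx=30: raw=0x32007 flags P=1 W=1 U=1 S=0
  [1] read 0x32 idx=3: raw=0x35007 flags P=1 W=1 U=1 S=0
  [2] read 0x35 idx=11: raw=0x36007 flags P=1 W=1 U=1 S=0
  [3] read 0x36 idx=24: raw=0x38007 flags P=1 W=1 U=1 S=0
  ✓ 0x384DD  — 4 lookups
#4 VA=0xE0441817674 (w,user):
  [0] read 0x19 idx=28: raw=0x3C007 flags P=1 W=1 U=1 S=0
  [1] read 0x3C idx=17: raw=0x40007 flags P=1 W=1 U=1 S=0
  [2] read 0x40 idx=12: raw=0x42007 flags P=1 W=1 U=1 S=0
  [3] read 0x42 idx=23: raw=0x46007 flags P=1 W=1 U=1 S=0
  ✓ 0x46674  — 4 lookups
#5 VA=0x6050320091C (r,user):
  [0] read 0x19 idx=12: raw=0x48007 flags P=1 W=1 U=1 S=0
  [1] read 0x48 idx=20: raw=0x49007 flags P=1 W=1 U=1 S=0
  [2] read 0x49 idx=25: raw=0x29000 flags P=0 W=0 U=0 S=0
  ✗ PAGE_NOT_PRESENT  [3 reads]

Access #0 PA: 0x210E4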